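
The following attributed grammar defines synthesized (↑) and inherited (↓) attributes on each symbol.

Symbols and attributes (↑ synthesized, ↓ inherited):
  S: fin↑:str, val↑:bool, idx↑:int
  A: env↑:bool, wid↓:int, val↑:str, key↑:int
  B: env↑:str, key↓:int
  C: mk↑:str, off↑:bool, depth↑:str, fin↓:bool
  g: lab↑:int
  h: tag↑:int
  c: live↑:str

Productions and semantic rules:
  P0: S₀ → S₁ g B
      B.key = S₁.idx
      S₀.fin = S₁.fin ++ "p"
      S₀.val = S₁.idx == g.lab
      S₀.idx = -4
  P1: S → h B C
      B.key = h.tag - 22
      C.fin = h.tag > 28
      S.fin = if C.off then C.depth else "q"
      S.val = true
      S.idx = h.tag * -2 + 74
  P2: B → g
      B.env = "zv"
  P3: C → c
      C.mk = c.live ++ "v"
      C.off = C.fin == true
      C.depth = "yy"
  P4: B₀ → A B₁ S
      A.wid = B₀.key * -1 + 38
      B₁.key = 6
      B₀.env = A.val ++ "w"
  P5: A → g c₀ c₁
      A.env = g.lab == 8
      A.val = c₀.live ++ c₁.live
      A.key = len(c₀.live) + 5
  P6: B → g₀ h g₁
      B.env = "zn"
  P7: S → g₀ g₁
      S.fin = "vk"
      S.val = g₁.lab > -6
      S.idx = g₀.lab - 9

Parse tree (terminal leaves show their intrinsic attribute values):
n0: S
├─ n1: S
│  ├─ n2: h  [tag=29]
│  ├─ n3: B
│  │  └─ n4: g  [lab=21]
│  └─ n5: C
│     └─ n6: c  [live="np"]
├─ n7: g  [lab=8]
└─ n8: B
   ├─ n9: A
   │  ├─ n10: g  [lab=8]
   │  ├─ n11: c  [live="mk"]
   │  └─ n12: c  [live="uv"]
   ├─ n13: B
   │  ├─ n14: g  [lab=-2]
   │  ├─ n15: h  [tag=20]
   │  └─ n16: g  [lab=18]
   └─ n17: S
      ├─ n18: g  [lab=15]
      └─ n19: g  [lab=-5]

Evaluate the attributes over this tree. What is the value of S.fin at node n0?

"yyp"

1. n2.tag = 29  [terminal]
2. n3.key = 7  [h.tag - 22]
3. n4.lab = 21  [terminal]
4. n3.env = "zv"  ["zv"]
5. n5.fin = true  [h.tag > 28]
6. n6.live = "np"  [terminal]
7. n5.mk = "npv"  [c.live ++ "v"]
8. n5.off = true  [C.fin == true]
9. n5.depth = "yy"  ["yy"]
10. n1.fin = "yy"  [if C.off then C.depth else "q"]
11. n1.val = true  [true]
12. n1.idx = 16  [h.tag * -2 + 74]
13. n7.lab = 8  [terminal]
14. n8.key = 16  [S₁.idx]
15. n9.wid = 22  [B₀.key * -1 + 38]
16. n10.lab = 8  [terminal]
17. n11.live = "mk"  [terminal]
18. n12.live = "uv"  [terminal]
19. n9.env = true  [g.lab == 8]
20. n9.val = "mkuv"  [c₀.live ++ c₁.live]
21. n9.key = 7  [len(c₀.live) + 5]
22. n13.key = 6  [6]
23. n14.lab = -2  [terminal]
24. n15.tag = 20  [terminal]
25. n16.lab = 18  [terminal]
26. n13.env = "zn"  ["zn"]
27. n18.lab = 15  [terminal]
28. n19.lab = -5  [terminal]
29. n17.fin = "vk"  ["vk"]
30. n17.val = true  [g₁.lab > -6]
31. n17.idx = 6  [g₀.lab - 9]
32. n8.env = "mkuvw"  [A.val ++ "w"]
33. n0.fin = "yyp"  [S₁.fin ++ "p"]
34. n0.val = false  [S₁.idx == g.lab]
35. n0.idx = -4  [-4]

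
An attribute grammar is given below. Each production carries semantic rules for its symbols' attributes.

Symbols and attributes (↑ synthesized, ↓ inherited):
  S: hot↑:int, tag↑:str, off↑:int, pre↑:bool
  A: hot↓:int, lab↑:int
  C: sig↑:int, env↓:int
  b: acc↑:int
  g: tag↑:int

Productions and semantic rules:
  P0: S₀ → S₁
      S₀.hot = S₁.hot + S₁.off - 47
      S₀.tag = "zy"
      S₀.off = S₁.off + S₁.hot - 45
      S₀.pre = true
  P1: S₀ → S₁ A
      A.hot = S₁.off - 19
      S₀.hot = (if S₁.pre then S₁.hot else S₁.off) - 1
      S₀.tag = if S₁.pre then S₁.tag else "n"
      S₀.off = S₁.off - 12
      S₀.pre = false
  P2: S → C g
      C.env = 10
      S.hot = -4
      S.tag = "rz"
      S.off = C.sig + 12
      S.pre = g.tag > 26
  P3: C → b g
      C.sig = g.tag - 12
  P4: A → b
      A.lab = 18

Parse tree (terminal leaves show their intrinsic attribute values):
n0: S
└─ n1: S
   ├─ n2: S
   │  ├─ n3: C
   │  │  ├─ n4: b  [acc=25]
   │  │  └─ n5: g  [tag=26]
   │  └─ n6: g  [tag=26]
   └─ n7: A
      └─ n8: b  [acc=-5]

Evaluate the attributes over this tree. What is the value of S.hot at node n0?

1. n3.env = 10  [10]
2. n4.acc = 25  [terminal]
3. n5.tag = 26  [terminal]
4. n3.sig = 14  [g.tag - 12]
5. n6.tag = 26  [terminal]
6. n2.hot = -4  [-4]
7. n2.tag = "rz"  ["rz"]
8. n2.off = 26  [C.sig + 12]
9. n2.pre = false  [g.tag > 26]
10. n7.hot = 7  [S₁.off - 19]
11. n8.acc = -5  [terminal]
12. n7.lab = 18  [18]
13. n1.hot = 25  [(if S₁.pre then S₁.hot else S₁.off) - 1]
14. n1.tag = "n"  [if S₁.pre then S₁.tag else "n"]
15. n1.off = 14  [S₁.off - 12]
16. n1.pre = false  [false]
17. n0.hot = -8  [S₁.hot + S₁.off - 47]
18. n0.tag = "zy"  ["zy"]
19. n0.off = -6  [S₁.off + S₁.hot - 45]
20. n0.pre = true  [true]

-8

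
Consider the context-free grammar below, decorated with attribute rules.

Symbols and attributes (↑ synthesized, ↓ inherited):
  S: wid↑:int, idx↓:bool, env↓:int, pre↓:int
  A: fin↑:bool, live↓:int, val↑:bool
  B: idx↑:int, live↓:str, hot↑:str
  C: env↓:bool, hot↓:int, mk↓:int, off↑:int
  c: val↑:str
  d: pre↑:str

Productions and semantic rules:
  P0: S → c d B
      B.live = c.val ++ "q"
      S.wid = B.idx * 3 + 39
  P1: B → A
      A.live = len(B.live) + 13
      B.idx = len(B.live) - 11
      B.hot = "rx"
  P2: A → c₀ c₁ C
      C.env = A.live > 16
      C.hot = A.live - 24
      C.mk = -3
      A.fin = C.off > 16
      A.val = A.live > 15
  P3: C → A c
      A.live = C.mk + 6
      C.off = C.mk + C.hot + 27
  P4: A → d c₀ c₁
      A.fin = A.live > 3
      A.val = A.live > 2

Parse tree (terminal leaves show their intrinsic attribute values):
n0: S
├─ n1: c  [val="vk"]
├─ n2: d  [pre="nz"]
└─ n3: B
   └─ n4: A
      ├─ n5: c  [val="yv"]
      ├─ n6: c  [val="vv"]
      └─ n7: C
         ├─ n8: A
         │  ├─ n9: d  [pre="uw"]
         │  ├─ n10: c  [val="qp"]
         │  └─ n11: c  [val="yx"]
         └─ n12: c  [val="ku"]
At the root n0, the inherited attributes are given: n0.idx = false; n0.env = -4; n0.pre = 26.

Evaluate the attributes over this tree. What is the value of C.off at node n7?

1. n0.idx = false  [given at root]
2. n0.env = -4  [given at root]
3. n0.pre = 26  [given at root]
4. n1.val = "vk"  [terminal]
5. n2.pre = "nz"  [terminal]
6. n3.live = "vkq"  [c.val ++ "q"]
7. n4.live = 16  [len(B.live) + 13]
8. n5.val = "yv"  [terminal]
9. n6.val = "vv"  [terminal]
10. n7.env = false  [A.live > 16]
11. n7.hot = -8  [A.live - 24]
12. n7.mk = -3  [-3]
13. n8.live = 3  [C.mk + 6]
14. n9.pre = "uw"  [terminal]
15. n10.val = "qp"  [terminal]
16. n11.val = "yx"  [terminal]
17. n8.fin = false  [A.live > 3]
18. n8.val = true  [A.live > 2]
19. n12.val = "ku"  [terminal]
20. n7.off = 16  [C.mk + C.hot + 27]
21. n4.fin = false  [C.off > 16]
22. n4.val = true  [A.live > 15]
23. n3.idx = -8  [len(B.live) - 11]
24. n3.hot = "rx"  ["rx"]
25. n0.wid = 15  [B.idx * 3 + 39]

16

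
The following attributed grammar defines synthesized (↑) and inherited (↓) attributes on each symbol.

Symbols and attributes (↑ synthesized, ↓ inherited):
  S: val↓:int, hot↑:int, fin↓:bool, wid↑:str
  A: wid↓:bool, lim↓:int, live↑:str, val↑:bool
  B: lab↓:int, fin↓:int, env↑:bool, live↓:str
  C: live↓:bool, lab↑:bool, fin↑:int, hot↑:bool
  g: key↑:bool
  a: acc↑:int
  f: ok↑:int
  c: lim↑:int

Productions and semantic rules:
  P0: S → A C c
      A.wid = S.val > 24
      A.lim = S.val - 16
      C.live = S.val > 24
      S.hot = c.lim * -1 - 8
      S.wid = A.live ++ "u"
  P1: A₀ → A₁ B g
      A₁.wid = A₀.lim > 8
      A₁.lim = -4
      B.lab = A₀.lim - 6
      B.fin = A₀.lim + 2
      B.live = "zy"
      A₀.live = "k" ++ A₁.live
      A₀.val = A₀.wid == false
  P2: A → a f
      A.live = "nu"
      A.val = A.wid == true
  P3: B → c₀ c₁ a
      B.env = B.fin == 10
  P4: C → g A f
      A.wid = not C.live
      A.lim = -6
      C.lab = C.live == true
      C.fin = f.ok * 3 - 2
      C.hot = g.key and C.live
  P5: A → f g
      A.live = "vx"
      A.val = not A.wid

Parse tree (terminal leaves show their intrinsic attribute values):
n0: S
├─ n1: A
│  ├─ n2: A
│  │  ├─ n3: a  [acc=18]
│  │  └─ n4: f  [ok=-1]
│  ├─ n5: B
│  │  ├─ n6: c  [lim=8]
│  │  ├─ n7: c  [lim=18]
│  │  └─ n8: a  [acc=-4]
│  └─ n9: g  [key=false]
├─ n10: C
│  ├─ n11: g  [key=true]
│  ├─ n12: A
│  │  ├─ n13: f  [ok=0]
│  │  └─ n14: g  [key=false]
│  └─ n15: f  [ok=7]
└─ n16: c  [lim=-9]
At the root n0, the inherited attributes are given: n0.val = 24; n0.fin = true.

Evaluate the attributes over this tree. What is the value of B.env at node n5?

1. n0.val = 24  [given at root]
2. n0.fin = true  [given at root]
3. n1.wid = false  [S.val > 24]
4. n1.lim = 8  [S.val - 16]
5. n2.wid = false  [A₀.lim > 8]
6. n2.lim = -4  [-4]
7. n3.acc = 18  [terminal]
8. n4.ok = -1  [terminal]
9. n2.live = "nu"  ["nu"]
10. n2.val = false  [A.wid == true]
11. n5.lab = 2  [A₀.lim - 6]
12. n5.fin = 10  [A₀.lim + 2]
13. n5.live = "zy"  ["zy"]
14. n6.lim = 8  [terminal]
15. n7.lim = 18  [terminal]
16. n8.acc = -4  [terminal]
17. n5.env = true  [B.fin == 10]
18. n9.key = false  [terminal]
19. n1.live = "knu"  ["k" ++ A₁.live]
20. n1.val = true  [A₀.wid == false]
21. n10.live = false  [S.val > 24]
22. n11.key = true  [terminal]
23. n12.wid = true  [not C.live]
24. n12.lim = -6  [-6]
25. n13.ok = 0  [terminal]
26. n14.key = false  [terminal]
27. n12.live = "vx"  ["vx"]
28. n12.val = false  [not A.wid]
29. n15.ok = 7  [terminal]
30. n10.lab = false  [C.live == true]
31. n10.fin = 19  [f.ok * 3 - 2]
32. n10.hot = false  [g.key and C.live]
33. n16.lim = -9  [terminal]
34. n0.hot = 1  [c.lim * -1 - 8]
35. n0.wid = "knuu"  [A.live ++ "u"]

true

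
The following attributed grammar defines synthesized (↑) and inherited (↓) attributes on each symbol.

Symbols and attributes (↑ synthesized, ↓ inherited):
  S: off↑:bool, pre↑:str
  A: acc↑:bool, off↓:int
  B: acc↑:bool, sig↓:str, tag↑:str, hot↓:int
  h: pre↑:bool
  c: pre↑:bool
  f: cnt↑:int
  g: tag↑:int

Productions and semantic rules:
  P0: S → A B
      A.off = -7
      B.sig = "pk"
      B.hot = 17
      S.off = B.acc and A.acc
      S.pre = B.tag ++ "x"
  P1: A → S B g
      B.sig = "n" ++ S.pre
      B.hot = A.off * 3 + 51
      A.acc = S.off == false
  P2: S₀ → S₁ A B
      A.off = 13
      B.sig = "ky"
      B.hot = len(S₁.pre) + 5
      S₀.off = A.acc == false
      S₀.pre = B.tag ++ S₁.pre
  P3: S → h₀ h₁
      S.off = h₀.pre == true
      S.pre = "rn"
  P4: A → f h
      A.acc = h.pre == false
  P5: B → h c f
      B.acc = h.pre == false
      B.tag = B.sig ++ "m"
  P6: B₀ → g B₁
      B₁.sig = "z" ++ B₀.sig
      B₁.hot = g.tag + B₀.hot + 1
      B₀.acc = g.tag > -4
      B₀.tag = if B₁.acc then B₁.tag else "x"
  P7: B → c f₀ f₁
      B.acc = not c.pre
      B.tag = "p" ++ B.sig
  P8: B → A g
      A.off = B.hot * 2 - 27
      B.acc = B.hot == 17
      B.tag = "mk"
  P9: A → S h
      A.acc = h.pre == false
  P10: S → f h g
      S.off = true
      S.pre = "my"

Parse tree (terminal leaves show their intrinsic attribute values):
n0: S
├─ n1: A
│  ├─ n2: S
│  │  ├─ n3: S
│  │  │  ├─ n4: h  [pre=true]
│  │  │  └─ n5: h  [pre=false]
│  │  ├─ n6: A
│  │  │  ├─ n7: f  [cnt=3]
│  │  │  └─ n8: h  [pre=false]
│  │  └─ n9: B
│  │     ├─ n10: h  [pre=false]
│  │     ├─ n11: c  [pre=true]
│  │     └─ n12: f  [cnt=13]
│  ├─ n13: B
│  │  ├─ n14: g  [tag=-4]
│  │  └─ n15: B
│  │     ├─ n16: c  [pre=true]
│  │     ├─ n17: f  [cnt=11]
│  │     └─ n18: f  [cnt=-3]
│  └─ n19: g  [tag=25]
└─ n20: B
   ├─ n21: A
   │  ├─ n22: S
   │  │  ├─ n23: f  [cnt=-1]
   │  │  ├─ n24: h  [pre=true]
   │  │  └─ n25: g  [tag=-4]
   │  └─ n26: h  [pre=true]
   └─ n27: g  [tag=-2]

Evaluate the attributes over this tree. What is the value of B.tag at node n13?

1. n1.off = -7  [-7]
2. n4.pre = true  [terminal]
3. n5.pre = false  [terminal]
4. n3.off = true  [h₀.pre == true]
5. n3.pre = "rn"  ["rn"]
6. n6.off = 13  [13]
7. n7.cnt = 3  [terminal]
8. n8.pre = false  [terminal]
9. n6.acc = true  [h.pre == false]
10. n9.sig = "ky"  ["ky"]
11. n9.hot = 7  [len(S₁.pre) + 5]
12. n10.pre = false  [terminal]
13. n11.pre = true  [terminal]
14. n12.cnt = 13  [terminal]
15. n9.acc = true  [h.pre == false]
16. n9.tag = "kym"  [B.sig ++ "m"]
17. n2.off = false  [A.acc == false]
18. n2.pre = "kymrn"  [B.tag ++ S₁.pre]
19. n13.sig = "nkymrn"  ["n" ++ S.pre]
20. n13.hot = 30  [A.off * 3 + 51]
21. n14.tag = -4  [terminal]
22. n15.sig = "znkymrn"  ["z" ++ B₀.sig]
23. n15.hot = 27  [g.tag + B₀.hot + 1]
24. n16.pre = true  [terminal]
25. n17.cnt = 11  [terminal]
26. n18.cnt = -3  [terminal]
27. n15.acc = false  [not c.pre]
28. n15.tag = "pznkymrn"  ["p" ++ B.sig]
29. n13.acc = false  [g.tag > -4]
30. n13.tag = "x"  [if B₁.acc then B₁.tag else "x"]
31. n19.tag = 25  [terminal]
32. n1.acc = true  [S.off == false]
33. n20.sig = "pk"  ["pk"]
34. n20.hot = 17  [17]
35. n21.off = 7  [B.hot * 2 - 27]
36. n23.cnt = -1  [terminal]
37. n24.pre = true  [terminal]
38. n25.tag = -4  [terminal]
39. n22.off = true  [true]
40. n22.pre = "my"  ["my"]
41. n26.pre = true  [terminal]
42. n21.acc = false  [h.pre == false]
43. n27.tag = -2  [terminal]
44. n20.acc = true  [B.hot == 17]
45. n20.tag = "mk"  ["mk"]
46. n0.off = true  [B.acc and A.acc]
47. n0.pre = "mkx"  [B.tag ++ "x"]

"x"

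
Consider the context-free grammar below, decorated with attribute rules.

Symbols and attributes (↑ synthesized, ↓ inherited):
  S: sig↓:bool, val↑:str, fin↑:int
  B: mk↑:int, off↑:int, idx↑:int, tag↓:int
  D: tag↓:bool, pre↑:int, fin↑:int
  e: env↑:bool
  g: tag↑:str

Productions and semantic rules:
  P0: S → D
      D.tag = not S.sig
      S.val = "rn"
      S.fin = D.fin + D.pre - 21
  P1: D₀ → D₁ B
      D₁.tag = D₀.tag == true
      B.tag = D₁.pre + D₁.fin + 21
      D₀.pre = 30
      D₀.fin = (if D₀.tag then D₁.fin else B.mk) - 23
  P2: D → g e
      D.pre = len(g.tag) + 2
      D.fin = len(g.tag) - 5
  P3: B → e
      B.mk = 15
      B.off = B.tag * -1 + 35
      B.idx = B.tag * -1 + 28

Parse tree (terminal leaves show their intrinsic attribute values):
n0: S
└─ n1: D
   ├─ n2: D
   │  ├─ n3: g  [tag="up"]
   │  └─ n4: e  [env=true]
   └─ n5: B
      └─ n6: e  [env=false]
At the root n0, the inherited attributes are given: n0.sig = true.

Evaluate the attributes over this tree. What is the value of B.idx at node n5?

6

1. n0.sig = true  [given at root]
2. n1.tag = false  [not S.sig]
3. n2.tag = false  [D₀.tag == true]
4. n3.tag = "up"  [terminal]
5. n4.env = true  [terminal]
6. n2.pre = 4  [len(g.tag) + 2]
7. n2.fin = -3  [len(g.tag) - 5]
8. n5.tag = 22  [D₁.pre + D₁.fin + 21]
9. n6.env = false  [terminal]
10. n5.mk = 15  [15]
11. n5.off = 13  [B.tag * -1 + 35]
12. n5.idx = 6  [B.tag * -1 + 28]
13. n1.pre = 30  [30]
14. n1.fin = -8  [(if D₀.tag then D₁.fin else B.mk) - 23]
15. n0.val = "rn"  ["rn"]
16. n0.fin = 1  [D.fin + D.pre - 21]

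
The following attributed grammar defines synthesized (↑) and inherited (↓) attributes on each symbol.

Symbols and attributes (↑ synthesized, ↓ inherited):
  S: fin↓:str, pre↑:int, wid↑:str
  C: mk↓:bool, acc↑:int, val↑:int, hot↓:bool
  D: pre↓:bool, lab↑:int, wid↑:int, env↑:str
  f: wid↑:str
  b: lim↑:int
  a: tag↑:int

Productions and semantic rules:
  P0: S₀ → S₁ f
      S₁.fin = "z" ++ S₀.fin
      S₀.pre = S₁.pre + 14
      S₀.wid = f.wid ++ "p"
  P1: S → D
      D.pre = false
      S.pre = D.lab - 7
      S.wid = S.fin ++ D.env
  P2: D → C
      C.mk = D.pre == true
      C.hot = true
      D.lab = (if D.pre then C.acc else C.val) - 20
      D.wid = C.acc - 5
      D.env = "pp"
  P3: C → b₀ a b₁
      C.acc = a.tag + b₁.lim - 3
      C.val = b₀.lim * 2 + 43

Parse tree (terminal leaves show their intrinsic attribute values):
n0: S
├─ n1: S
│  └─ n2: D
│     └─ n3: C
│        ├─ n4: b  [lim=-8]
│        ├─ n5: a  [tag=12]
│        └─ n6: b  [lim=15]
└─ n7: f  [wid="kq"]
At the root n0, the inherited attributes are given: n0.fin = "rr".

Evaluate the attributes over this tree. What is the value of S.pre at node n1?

0

1. n0.fin = "rr"  [given at root]
2. n1.fin = "zrr"  ["z" ++ S₀.fin]
3. n2.pre = false  [false]
4. n3.mk = false  [D.pre == true]
5. n3.hot = true  [true]
6. n4.lim = -8  [terminal]
7. n5.tag = 12  [terminal]
8. n6.lim = 15  [terminal]
9. n3.acc = 24  [a.tag + b₁.lim - 3]
10. n3.val = 27  [b₀.lim * 2 + 43]
11. n2.lab = 7  [(if D.pre then C.acc else C.val) - 20]
12. n2.wid = 19  [C.acc - 5]
13. n2.env = "pp"  ["pp"]
14. n1.pre = 0  [D.lab - 7]
15. n1.wid = "zrrpp"  [S.fin ++ D.env]
16. n7.wid = "kq"  [terminal]
17. n0.pre = 14  [S₁.pre + 14]
18. n0.wid = "kqp"  [f.wid ++ "p"]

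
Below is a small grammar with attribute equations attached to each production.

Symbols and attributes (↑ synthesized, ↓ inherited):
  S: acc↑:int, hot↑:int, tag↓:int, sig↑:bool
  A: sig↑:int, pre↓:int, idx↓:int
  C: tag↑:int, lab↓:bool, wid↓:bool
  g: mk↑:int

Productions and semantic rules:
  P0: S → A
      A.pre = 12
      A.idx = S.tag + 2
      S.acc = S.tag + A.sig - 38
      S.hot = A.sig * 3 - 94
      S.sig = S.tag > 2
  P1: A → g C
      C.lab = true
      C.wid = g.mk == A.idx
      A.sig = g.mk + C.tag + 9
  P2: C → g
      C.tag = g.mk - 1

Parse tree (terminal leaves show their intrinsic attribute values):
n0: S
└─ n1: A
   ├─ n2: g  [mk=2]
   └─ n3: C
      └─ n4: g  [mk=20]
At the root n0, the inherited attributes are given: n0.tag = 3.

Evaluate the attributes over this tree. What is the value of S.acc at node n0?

1. n0.tag = 3  [given at root]
2. n1.pre = 12  [12]
3. n1.idx = 5  [S.tag + 2]
4. n2.mk = 2  [terminal]
5. n3.lab = true  [true]
6. n3.wid = false  [g.mk == A.idx]
7. n4.mk = 20  [terminal]
8. n3.tag = 19  [g.mk - 1]
9. n1.sig = 30  [g.mk + C.tag + 9]
10. n0.acc = -5  [S.tag + A.sig - 38]
11. n0.hot = -4  [A.sig * 3 - 94]
12. n0.sig = true  [S.tag > 2]

-5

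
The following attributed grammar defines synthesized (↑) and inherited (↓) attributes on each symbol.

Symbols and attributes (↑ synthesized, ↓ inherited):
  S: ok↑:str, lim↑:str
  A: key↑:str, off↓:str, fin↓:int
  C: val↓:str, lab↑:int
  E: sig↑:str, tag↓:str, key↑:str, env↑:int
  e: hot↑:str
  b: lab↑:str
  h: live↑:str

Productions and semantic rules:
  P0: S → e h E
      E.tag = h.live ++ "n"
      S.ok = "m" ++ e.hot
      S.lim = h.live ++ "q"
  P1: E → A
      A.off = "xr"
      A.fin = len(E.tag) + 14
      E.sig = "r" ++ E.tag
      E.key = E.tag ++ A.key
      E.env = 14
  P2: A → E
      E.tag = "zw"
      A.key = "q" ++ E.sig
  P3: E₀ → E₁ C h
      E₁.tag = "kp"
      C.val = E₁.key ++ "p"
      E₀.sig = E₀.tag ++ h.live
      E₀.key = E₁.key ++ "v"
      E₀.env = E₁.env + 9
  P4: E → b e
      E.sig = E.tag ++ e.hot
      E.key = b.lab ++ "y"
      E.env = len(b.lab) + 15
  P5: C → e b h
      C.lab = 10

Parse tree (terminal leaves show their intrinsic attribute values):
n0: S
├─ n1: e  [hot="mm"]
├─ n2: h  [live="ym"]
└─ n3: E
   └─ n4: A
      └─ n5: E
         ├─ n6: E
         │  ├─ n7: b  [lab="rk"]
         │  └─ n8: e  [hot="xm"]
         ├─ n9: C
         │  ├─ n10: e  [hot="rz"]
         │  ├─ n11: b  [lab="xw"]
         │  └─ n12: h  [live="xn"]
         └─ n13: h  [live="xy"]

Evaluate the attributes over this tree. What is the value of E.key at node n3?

1. n1.hot = "mm"  [terminal]
2. n2.live = "ym"  [terminal]
3. n3.tag = "ymn"  [h.live ++ "n"]
4. n4.off = "xr"  ["xr"]
5. n4.fin = 17  [len(E.tag) + 14]
6. n5.tag = "zw"  ["zw"]
7. n6.tag = "kp"  ["kp"]
8. n7.lab = "rk"  [terminal]
9. n8.hot = "xm"  [terminal]
10. n6.sig = "kpxm"  [E.tag ++ e.hot]
11. n6.key = "rky"  [b.lab ++ "y"]
12. n6.env = 17  [len(b.lab) + 15]
13. n9.val = "rkyp"  [E₁.key ++ "p"]
14. n10.hot = "rz"  [terminal]
15. n11.lab = "xw"  [terminal]
16. n12.live = "xn"  [terminal]
17. n9.lab = 10  [10]
18. n13.live = "xy"  [terminal]
19. n5.sig = "zwxy"  [E₀.tag ++ h.live]
20. n5.key = "rkyv"  [E₁.key ++ "v"]
21. n5.env = 26  [E₁.env + 9]
22. n4.key = "qzwxy"  ["q" ++ E.sig]
23. n3.sig = "rymn"  ["r" ++ E.tag]
24. n3.key = "ymnqzwxy"  [E.tag ++ A.key]
25. n3.env = 14  [14]
26. n0.ok = "mmm"  ["m" ++ e.hot]
27. n0.lim = "ymq"  [h.live ++ "q"]

"ymnqzwxy"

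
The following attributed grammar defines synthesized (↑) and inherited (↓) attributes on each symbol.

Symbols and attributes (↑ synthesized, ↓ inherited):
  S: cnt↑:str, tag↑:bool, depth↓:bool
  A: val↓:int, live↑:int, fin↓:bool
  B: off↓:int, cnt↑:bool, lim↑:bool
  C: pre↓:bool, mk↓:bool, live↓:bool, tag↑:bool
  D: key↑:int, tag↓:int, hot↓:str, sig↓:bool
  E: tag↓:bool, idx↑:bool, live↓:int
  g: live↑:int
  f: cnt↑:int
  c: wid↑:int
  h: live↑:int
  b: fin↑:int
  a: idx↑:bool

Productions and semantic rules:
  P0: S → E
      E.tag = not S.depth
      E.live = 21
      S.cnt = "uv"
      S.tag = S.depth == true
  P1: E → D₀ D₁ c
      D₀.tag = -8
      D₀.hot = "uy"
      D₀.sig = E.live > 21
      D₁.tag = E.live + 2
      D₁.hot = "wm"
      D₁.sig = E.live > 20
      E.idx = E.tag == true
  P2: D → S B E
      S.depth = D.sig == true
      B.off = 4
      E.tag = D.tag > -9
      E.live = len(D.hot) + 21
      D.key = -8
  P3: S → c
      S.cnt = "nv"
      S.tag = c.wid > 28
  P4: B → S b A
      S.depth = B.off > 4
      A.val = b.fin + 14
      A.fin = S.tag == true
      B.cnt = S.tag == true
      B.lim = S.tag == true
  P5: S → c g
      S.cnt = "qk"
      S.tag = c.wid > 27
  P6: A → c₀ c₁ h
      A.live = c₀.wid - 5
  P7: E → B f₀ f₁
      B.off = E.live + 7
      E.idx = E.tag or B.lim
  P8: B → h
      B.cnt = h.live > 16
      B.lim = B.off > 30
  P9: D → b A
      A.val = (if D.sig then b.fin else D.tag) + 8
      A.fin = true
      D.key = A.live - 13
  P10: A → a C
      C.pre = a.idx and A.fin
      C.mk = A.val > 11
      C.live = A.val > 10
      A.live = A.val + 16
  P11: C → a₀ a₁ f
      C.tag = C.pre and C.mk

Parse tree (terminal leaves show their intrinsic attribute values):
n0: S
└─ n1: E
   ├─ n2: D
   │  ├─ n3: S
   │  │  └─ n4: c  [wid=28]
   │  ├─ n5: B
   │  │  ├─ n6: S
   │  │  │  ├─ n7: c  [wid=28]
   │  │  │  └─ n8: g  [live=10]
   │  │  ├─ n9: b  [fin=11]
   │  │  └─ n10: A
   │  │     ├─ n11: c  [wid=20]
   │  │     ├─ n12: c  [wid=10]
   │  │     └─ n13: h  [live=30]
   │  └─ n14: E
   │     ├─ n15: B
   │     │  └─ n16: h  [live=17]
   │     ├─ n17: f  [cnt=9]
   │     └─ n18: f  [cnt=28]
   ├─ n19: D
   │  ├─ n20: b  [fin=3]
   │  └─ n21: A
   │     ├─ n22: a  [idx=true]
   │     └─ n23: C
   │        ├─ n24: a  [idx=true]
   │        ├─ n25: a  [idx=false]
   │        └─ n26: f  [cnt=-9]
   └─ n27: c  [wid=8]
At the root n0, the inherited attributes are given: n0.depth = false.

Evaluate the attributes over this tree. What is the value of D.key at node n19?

1. n0.depth = false  [given at root]
2. n1.tag = true  [not S.depth]
3. n1.live = 21  [21]
4. n2.tag = -8  [-8]
5. n2.hot = "uy"  ["uy"]
6. n2.sig = false  [E.live > 21]
7. n3.depth = false  [D.sig == true]
8. n4.wid = 28  [terminal]
9. n3.cnt = "nv"  ["nv"]
10. n3.tag = false  [c.wid > 28]
11. n5.off = 4  [4]
12. n6.depth = false  [B.off > 4]
13. n7.wid = 28  [terminal]
14. n8.live = 10  [terminal]
15. n6.cnt = "qk"  ["qk"]
16. n6.tag = true  [c.wid > 27]
17. n9.fin = 11  [terminal]
18. n10.val = 25  [b.fin + 14]
19. n10.fin = true  [S.tag == true]
20. n11.wid = 20  [terminal]
21. n12.wid = 10  [terminal]
22. n13.live = 30  [terminal]
23. n10.live = 15  [c₀.wid - 5]
24. n5.cnt = true  [S.tag == true]
25. n5.lim = true  [S.tag == true]
26. n14.tag = true  [D.tag > -9]
27. n14.live = 23  [len(D.hot) + 21]
28. n15.off = 30  [E.live + 7]
29. n16.live = 17  [terminal]
30. n15.cnt = true  [h.live > 16]
31. n15.lim = false  [B.off > 30]
32. n17.cnt = 9  [terminal]
33. n18.cnt = 28  [terminal]
34. n14.idx = true  [E.tag or B.lim]
35. n2.key = -8  [-8]
36. n19.tag = 23  [E.live + 2]
37. n19.hot = "wm"  ["wm"]
38. n19.sig = true  [E.live > 20]
39. n20.fin = 3  [terminal]
40. n21.val = 11  [(if D.sig then b.fin else D.tag) + 8]
41. n21.fin = true  [true]
42. n22.idx = true  [terminal]
43. n23.pre = true  [a.idx and A.fin]
44. n23.mk = false  [A.val > 11]
45. n23.live = true  [A.val > 10]
46. n24.idx = true  [terminal]
47. n25.idx = false  [terminal]
48. n26.cnt = -9  [terminal]
49. n23.tag = false  [C.pre and C.mk]
50. n21.live = 27  [A.val + 16]
51. n19.key = 14  [A.live - 13]
52. n27.wid = 8  [terminal]
53. n1.idx = true  [E.tag == true]
54. n0.cnt = "uv"  ["uv"]
55. n0.tag = false  [S.depth == true]

14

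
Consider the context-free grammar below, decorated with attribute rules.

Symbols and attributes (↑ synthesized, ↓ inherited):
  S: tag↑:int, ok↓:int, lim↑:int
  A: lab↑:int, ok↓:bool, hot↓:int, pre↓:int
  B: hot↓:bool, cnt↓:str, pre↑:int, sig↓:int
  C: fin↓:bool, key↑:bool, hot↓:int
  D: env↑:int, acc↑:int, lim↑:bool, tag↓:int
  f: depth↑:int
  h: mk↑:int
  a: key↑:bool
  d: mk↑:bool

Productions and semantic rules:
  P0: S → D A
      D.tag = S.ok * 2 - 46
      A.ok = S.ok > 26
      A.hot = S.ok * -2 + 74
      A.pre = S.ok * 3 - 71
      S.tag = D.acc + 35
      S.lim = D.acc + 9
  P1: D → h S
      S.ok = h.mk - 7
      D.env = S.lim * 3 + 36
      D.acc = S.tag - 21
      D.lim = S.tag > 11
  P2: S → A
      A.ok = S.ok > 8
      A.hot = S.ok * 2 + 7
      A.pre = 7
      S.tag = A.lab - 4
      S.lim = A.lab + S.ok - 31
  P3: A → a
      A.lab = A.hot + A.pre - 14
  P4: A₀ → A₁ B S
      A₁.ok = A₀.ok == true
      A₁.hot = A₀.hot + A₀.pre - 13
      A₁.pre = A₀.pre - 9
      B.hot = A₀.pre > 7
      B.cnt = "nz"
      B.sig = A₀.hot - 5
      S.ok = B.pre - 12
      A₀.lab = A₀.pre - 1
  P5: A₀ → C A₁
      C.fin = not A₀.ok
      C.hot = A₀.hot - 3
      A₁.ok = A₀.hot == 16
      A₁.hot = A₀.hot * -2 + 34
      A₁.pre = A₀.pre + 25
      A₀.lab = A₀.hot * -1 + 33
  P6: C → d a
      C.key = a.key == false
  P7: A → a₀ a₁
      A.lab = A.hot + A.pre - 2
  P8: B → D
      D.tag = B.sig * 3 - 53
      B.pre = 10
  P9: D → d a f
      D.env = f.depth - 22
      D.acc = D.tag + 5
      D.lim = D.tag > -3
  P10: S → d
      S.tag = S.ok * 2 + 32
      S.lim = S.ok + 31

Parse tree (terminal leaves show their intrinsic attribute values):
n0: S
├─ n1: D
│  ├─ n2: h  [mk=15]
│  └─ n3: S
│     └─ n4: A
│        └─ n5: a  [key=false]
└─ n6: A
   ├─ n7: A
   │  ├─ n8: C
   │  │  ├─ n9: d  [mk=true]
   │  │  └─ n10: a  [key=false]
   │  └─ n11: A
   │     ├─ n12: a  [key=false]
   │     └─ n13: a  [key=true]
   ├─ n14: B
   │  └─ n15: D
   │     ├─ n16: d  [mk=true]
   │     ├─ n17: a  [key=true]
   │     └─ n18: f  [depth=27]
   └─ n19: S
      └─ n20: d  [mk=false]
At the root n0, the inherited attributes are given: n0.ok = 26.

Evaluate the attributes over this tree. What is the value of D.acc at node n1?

-9

1. n0.ok = 26  [given at root]
2. n1.tag = 6  [S.ok * 2 - 46]
3. n2.mk = 15  [terminal]
4. n3.ok = 8  [h.mk - 7]
5. n4.ok = false  [S.ok > 8]
6. n4.hot = 23  [S.ok * 2 + 7]
7. n4.pre = 7  [7]
8. n5.key = false  [terminal]
9. n4.lab = 16  [A.hot + A.pre - 14]
10. n3.tag = 12  [A.lab - 4]
11. n3.lim = -7  [A.lab + S.ok - 31]
12. n1.env = 15  [S.lim * 3 + 36]
13. n1.acc = -9  [S.tag - 21]
14. n1.lim = true  [S.tag > 11]
15. n6.ok = false  [S.ok > 26]
16. n6.hot = 22  [S.ok * -2 + 74]
17. n6.pre = 7  [S.ok * 3 - 71]
18. n7.ok = false  [A₀.ok == true]
19. n7.hot = 16  [A₀.hot + A₀.pre - 13]
20. n7.pre = -2  [A₀.pre - 9]
21. n8.fin = true  [not A₀.ok]
22. n8.hot = 13  [A₀.hot - 3]
23. n9.mk = true  [terminal]
24. n10.key = false  [terminal]
25. n8.key = true  [a.key == false]
26. n11.ok = true  [A₀.hot == 16]
27. n11.hot = 2  [A₀.hot * -2 + 34]
28. n11.pre = 23  [A₀.pre + 25]
29. n12.key = false  [terminal]
30. n13.key = true  [terminal]
31. n11.lab = 23  [A.hot + A.pre - 2]
32. n7.lab = 17  [A₀.hot * -1 + 33]
33. n14.hot = false  [A₀.pre > 7]
34. n14.cnt = "nz"  ["nz"]
35. n14.sig = 17  [A₀.hot - 5]
36. n15.tag = -2  [B.sig * 3 - 53]
37. n16.mk = true  [terminal]
38. n17.key = true  [terminal]
39. n18.depth = 27  [terminal]
40. n15.env = 5  [f.depth - 22]
41. n15.acc = 3  [D.tag + 5]
42. n15.lim = true  [D.tag > -3]
43. n14.pre = 10  [10]
44. n19.ok = -2  [B.pre - 12]
45. n20.mk = false  [terminal]
46. n19.tag = 28  [S.ok * 2 + 32]
47. n19.lim = 29  [S.ok + 31]
48. n6.lab = 6  [A₀.pre - 1]
49. n0.tag = 26  [D.acc + 35]
50. n0.lim = 0  [D.acc + 9]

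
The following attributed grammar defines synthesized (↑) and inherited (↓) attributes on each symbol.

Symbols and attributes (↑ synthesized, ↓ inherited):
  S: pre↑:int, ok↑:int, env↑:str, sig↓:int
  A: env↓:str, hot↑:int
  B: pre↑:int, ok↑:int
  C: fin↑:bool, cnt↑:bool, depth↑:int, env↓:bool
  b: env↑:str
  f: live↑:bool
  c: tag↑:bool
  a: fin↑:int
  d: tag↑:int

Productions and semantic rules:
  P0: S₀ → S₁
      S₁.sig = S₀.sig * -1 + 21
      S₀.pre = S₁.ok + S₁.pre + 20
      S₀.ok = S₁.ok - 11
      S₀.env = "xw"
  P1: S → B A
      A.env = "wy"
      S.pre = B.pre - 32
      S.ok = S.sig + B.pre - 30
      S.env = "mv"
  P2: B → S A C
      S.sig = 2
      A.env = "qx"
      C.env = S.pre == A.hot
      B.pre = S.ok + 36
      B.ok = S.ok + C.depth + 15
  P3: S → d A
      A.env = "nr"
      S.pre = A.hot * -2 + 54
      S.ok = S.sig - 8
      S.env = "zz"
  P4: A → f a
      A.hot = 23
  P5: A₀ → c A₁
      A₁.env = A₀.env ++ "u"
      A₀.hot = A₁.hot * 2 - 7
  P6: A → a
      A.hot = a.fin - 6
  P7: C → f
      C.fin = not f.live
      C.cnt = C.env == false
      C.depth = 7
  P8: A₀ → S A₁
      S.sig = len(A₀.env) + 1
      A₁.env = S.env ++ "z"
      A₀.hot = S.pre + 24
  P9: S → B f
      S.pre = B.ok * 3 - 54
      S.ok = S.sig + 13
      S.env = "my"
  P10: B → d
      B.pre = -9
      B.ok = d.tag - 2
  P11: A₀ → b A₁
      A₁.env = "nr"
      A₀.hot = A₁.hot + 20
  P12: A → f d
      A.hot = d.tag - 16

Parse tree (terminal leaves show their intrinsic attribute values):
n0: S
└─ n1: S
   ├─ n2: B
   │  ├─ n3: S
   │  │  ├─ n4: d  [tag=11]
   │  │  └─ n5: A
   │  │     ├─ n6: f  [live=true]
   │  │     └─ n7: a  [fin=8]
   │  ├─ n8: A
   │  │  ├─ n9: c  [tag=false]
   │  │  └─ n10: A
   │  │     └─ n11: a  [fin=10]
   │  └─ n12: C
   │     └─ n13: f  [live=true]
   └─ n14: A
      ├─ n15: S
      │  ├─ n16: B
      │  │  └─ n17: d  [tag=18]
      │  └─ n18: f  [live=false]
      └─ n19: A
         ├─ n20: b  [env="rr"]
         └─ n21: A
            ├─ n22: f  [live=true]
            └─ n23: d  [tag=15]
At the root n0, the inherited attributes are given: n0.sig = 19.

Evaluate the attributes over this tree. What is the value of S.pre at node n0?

1. n0.sig = 19  [given at root]
2. n1.sig = 2  [S₀.sig * -1 + 21]
3. n3.sig = 2  [2]
4. n4.tag = 11  [terminal]
5. n5.env = "nr"  ["nr"]
6. n6.live = true  [terminal]
7. n7.fin = 8  [terminal]
8. n5.hot = 23  [23]
9. n3.pre = 8  [A.hot * -2 + 54]
10. n3.ok = -6  [S.sig - 8]
11. n3.env = "zz"  ["zz"]
12. n8.env = "qx"  ["qx"]
13. n9.tag = false  [terminal]
14. n10.env = "qxu"  [A₀.env ++ "u"]
15. n11.fin = 10  [terminal]
16. n10.hot = 4  [a.fin - 6]
17. n8.hot = 1  [A₁.hot * 2 - 7]
18. n12.env = false  [S.pre == A.hot]
19. n13.live = true  [terminal]
20. n12.fin = false  [not f.live]
21. n12.cnt = true  [C.env == false]
22. n12.depth = 7  [7]
23. n2.pre = 30  [S.ok + 36]
24. n2.ok = 16  [S.ok + C.depth + 15]
25. n14.env = "wy"  ["wy"]
26. n15.sig = 3  [len(A₀.env) + 1]
27. n17.tag = 18  [terminal]
28. n16.pre = -9  [-9]
29. n16.ok = 16  [d.tag - 2]
30. n18.live = false  [terminal]
31. n15.pre = -6  [B.ok * 3 - 54]
32. n15.ok = 16  [S.sig + 13]
33. n15.env = "my"  ["my"]
34. n19.env = "myz"  [S.env ++ "z"]
35. n20.env = "rr"  [terminal]
36. n21.env = "nr"  ["nr"]
37. n22.live = true  [terminal]
38. n23.tag = 15  [terminal]
39. n21.hot = -1  [d.tag - 16]
40. n19.hot = 19  [A₁.hot + 20]
41. n14.hot = 18  [S.pre + 24]
42. n1.pre = -2  [B.pre - 32]
43. n1.ok = 2  [S.sig + B.pre - 30]
44. n1.env = "mv"  ["mv"]
45. n0.pre = 20  [S₁.ok + S₁.pre + 20]
46. n0.ok = -9  [S₁.ok - 11]
47. n0.env = "xw"  ["xw"]

20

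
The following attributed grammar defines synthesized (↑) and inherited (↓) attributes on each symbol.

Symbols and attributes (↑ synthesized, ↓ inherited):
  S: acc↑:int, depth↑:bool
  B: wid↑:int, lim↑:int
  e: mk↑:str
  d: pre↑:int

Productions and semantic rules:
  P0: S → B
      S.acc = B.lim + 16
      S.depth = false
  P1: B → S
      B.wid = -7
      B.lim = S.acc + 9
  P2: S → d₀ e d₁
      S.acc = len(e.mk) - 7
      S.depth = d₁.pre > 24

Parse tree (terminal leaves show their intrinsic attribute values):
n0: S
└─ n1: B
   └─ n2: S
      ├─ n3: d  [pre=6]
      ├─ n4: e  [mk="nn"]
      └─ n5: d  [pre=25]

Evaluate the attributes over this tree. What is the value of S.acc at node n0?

1. n3.pre = 6  [terminal]
2. n4.mk = "nn"  [terminal]
3. n5.pre = 25  [terminal]
4. n2.acc = -5  [len(e.mk) - 7]
5. n2.depth = true  [d₁.pre > 24]
6. n1.wid = -7  [-7]
7. n1.lim = 4  [S.acc + 9]
8. n0.acc = 20  [B.lim + 16]
9. n0.depth = false  [false]

20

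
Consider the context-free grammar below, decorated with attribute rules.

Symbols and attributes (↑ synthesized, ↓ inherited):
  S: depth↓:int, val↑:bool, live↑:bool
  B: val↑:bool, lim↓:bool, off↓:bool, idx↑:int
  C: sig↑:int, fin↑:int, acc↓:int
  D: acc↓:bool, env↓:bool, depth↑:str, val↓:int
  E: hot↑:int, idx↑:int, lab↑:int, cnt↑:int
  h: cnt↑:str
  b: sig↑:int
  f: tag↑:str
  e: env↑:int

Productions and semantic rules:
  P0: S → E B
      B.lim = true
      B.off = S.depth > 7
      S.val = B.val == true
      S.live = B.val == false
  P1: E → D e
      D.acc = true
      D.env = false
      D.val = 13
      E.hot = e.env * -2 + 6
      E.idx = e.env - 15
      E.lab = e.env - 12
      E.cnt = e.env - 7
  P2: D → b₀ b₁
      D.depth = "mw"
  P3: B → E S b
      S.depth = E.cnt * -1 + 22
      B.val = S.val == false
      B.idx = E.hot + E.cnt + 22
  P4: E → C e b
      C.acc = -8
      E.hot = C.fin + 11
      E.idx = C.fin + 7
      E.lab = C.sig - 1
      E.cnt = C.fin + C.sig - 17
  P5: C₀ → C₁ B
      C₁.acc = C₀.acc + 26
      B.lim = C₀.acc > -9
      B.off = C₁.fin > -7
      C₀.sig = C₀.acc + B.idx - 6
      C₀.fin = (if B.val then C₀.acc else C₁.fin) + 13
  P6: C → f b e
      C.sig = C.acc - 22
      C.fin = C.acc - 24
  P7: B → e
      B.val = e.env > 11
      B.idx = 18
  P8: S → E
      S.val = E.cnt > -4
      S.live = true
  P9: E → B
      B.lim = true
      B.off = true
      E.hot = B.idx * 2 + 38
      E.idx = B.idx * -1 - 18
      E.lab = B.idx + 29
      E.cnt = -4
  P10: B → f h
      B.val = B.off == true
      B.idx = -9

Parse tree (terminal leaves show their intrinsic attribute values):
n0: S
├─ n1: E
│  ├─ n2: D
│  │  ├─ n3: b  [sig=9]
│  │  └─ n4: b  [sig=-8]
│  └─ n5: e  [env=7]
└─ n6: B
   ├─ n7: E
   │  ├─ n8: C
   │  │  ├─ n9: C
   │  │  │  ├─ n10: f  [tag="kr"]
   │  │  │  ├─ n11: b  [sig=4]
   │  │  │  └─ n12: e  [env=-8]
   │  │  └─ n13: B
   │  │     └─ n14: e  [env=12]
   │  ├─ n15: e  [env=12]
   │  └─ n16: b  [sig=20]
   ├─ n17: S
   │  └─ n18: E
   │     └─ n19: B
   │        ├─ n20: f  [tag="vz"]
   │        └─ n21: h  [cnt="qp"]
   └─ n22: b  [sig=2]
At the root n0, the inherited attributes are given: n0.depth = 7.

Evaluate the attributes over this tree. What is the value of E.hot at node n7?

1. n0.depth = 7  [given at root]
2. n2.acc = true  [true]
3. n2.env = false  [false]
4. n2.val = 13  [13]
5. n3.sig = 9  [terminal]
6. n4.sig = -8  [terminal]
7. n2.depth = "mw"  ["mw"]
8. n5.env = 7  [terminal]
9. n1.hot = -8  [e.env * -2 + 6]
10. n1.idx = -8  [e.env - 15]
11. n1.lab = -5  [e.env - 12]
12. n1.cnt = 0  [e.env - 7]
13. n6.lim = true  [true]
14. n6.off = false  [S.depth > 7]
15. n8.acc = -8  [-8]
16. n9.acc = 18  [C₀.acc + 26]
17. n10.tag = "kr"  [terminal]
18. n11.sig = 4  [terminal]
19. n12.env = -8  [terminal]
20. n9.sig = -4  [C.acc - 22]
21. n9.fin = -6  [C.acc - 24]
22. n13.lim = true  [C₀.acc > -9]
23. n13.off = true  [C₁.fin > -7]
24. n14.env = 12  [terminal]
25. n13.val = true  [e.env > 11]
26. n13.idx = 18  [18]
27. n8.sig = 4  [C₀.acc + B.idx - 6]
28. n8.fin = 5  [(if B.val then C₀.acc else C₁.fin) + 13]
29. n15.env = 12  [terminal]
30. n16.sig = 20  [terminal]
31. n7.hot = 16  [C.fin + 11]
32. n7.idx = 12  [C.fin + 7]
33. n7.lab = 3  [C.sig - 1]
34. n7.cnt = -8  [C.fin + C.sig - 17]
35. n17.depth = 30  [E.cnt * -1 + 22]
36. n19.lim = true  [true]
37. n19.off = true  [true]
38. n20.tag = "vz"  [terminal]
39. n21.cnt = "qp"  [terminal]
40. n19.val = true  [B.off == true]
41. n19.idx = -9  [-9]
42. n18.hot = 20  [B.idx * 2 + 38]
43. n18.idx = -9  [B.idx * -1 - 18]
44. n18.lab = 20  [B.idx + 29]
45. n18.cnt = -4  [-4]
46. n17.val = false  [E.cnt > -4]
47. n17.live = true  [true]
48. n22.sig = 2  [terminal]
49. n6.val = true  [S.val == false]
50. n6.idx = 30  [E.hot + E.cnt + 22]
51. n0.val = true  [B.val == true]
52. n0.live = false  [B.val == false]

16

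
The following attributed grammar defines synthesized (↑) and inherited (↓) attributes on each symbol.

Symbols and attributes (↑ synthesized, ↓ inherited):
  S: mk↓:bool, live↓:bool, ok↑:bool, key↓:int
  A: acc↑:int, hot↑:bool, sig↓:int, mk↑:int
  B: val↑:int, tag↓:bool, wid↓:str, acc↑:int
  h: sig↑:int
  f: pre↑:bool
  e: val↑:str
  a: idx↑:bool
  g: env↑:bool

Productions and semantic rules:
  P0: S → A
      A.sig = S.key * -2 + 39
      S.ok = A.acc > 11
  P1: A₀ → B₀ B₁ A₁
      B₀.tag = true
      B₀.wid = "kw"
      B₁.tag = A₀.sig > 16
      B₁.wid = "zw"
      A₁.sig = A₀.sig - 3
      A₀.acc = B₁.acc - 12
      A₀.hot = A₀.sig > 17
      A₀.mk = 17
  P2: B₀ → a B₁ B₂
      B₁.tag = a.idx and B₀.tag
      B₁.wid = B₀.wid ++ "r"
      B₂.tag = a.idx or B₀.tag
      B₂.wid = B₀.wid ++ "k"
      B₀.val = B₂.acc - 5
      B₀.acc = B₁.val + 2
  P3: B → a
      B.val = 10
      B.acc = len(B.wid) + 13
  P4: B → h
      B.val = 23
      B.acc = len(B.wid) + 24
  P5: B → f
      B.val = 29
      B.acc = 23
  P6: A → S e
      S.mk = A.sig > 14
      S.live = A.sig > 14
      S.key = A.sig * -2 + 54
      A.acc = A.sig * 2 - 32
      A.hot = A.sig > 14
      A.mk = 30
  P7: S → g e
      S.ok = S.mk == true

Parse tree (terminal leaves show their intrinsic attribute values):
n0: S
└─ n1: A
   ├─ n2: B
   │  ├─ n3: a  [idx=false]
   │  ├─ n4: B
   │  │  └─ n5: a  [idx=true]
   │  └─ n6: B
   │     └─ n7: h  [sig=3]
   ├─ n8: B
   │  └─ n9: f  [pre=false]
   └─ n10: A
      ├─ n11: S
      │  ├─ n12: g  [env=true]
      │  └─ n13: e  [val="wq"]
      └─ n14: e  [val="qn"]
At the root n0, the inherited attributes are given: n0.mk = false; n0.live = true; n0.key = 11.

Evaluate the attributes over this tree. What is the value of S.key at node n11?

26

1. n0.mk = false  [given at root]
2. n0.live = true  [given at root]
3. n0.key = 11  [given at root]
4. n1.sig = 17  [S.key * -2 + 39]
5. n2.tag = true  [true]
6. n2.wid = "kw"  ["kw"]
7. n3.idx = false  [terminal]
8. n4.tag = false  [a.idx and B₀.tag]
9. n4.wid = "kwr"  [B₀.wid ++ "r"]
10. n5.idx = true  [terminal]
11. n4.val = 10  [10]
12. n4.acc = 16  [len(B.wid) + 13]
13. n6.tag = true  [a.idx or B₀.tag]
14. n6.wid = "kwk"  [B₀.wid ++ "k"]
15. n7.sig = 3  [terminal]
16. n6.val = 23  [23]
17. n6.acc = 27  [len(B.wid) + 24]
18. n2.val = 22  [B₂.acc - 5]
19. n2.acc = 12  [B₁.val + 2]
20. n8.tag = true  [A₀.sig > 16]
21. n8.wid = "zw"  ["zw"]
22. n9.pre = false  [terminal]
23. n8.val = 29  [29]
24. n8.acc = 23  [23]
25. n10.sig = 14  [A₀.sig - 3]
26. n11.mk = false  [A.sig > 14]
27. n11.live = false  [A.sig > 14]
28. n11.key = 26  [A.sig * -2 + 54]
29. n12.env = true  [terminal]
30. n13.val = "wq"  [terminal]
31. n11.ok = false  [S.mk == true]
32. n14.val = "qn"  [terminal]
33. n10.acc = -4  [A.sig * 2 - 32]
34. n10.hot = false  [A.sig > 14]
35. n10.mk = 30  [30]
36. n1.acc = 11  [B₁.acc - 12]
37. n1.hot = false  [A₀.sig > 17]
38. n1.mk = 17  [17]
39. n0.ok = false  [A.acc > 11]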